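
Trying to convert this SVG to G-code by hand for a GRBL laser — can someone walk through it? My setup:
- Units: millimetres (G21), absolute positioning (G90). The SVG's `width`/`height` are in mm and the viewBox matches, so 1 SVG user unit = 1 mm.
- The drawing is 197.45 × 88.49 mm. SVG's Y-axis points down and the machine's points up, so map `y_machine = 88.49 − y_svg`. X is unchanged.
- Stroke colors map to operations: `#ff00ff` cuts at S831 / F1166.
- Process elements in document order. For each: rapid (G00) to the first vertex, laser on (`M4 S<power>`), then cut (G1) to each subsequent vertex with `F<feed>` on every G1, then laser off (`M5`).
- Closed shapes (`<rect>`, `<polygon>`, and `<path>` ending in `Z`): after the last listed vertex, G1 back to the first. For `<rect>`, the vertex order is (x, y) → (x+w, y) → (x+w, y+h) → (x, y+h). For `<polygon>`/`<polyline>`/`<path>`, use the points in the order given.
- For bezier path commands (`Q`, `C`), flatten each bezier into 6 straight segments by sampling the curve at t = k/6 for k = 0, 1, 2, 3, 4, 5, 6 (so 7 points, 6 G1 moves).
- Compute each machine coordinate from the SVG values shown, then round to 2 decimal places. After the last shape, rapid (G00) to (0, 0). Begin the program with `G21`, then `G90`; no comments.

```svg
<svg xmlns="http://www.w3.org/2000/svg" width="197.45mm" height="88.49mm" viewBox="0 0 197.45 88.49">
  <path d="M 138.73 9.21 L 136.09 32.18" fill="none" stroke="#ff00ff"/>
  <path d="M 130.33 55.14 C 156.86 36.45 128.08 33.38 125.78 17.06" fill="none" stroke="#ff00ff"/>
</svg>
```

Since the viewBox matches the mm dimensions, user units are millimetres directly. The only transform is the Y-flip y_m = 88.49 − y_svg.

Shape 1 is a line segment drawn with `<path>`. Its stroke #ff00ff means cut at S831, F1166. After flipping Y the toolpath is (138.73,79.28) → (136.09,56.31).

Shape 2 is a cubic bezier drawn with `<path>`. Its stroke #ff00ff means cut at S831, F1166. After flipping Y the toolpath is (130.33,33.35) → (139.36,41.53) → (141.45,47.90) → (138.87,53.28) → (133.88,58.46) → (128.76,64.24) → (125.78,71.43).

G21
G90
G00 X138.73 Y79.28
M4 S831
G1 X136.09 Y56.31 F1166
M5
G00 X130.33 Y33.35
M4 S831
G1 X139.36 Y41.53 F1166
G1 X141.45 Y47.90 F1166
G1 X138.87 Y53.28 F1166
G1 X133.88 Y58.46 F1166
G1 X128.76 Y64.24 F1166
G1 X125.78 Y71.43 F1166
M5
G00 X0.00 Y0.00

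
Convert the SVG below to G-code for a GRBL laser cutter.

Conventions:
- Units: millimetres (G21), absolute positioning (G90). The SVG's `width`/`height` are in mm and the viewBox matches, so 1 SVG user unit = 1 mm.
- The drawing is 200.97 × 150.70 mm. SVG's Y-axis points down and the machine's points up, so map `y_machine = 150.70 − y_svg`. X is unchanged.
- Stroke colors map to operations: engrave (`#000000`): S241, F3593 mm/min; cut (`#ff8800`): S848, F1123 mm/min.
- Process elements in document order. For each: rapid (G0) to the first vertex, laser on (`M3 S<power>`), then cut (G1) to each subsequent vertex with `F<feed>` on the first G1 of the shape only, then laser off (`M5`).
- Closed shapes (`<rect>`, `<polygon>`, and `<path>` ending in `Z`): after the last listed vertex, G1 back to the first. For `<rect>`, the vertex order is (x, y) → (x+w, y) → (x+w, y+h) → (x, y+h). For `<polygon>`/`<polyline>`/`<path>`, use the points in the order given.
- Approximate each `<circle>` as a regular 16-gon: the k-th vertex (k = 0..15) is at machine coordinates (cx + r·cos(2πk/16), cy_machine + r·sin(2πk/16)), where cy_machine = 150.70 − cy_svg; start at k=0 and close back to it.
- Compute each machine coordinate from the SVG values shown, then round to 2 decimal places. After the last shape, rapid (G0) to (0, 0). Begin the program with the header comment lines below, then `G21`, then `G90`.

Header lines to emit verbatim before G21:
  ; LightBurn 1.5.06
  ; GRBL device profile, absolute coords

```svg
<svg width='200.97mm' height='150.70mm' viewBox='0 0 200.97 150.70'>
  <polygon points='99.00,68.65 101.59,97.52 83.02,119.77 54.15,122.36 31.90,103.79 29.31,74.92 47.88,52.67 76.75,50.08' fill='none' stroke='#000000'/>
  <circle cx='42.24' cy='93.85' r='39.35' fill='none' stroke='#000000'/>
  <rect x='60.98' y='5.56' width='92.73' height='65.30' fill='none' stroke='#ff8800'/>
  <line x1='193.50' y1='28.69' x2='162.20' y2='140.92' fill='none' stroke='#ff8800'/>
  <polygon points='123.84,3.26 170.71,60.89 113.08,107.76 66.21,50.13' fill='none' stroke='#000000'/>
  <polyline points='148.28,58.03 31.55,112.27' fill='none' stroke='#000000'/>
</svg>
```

; LightBurn 1.5.06
; GRBL device profile, absolute coords
G21
G90
G0 X99.00 Y82.05
M3 S241
G1 X101.59 Y53.18 F3593
G1 X83.02 Y30.93
G1 X54.15 Y28.34
G1 X31.90 Y46.91
G1 X29.31 Y75.78
G1 X47.88 Y98.03
G1 X76.75 Y100.62
G1 X99.00 Y82.05
M5
G0 X81.59 Y56.85
M3 S241
G1 X78.59 Y71.91 F3593
G1 X70.06 Y84.67
G1 X57.30 Y93.20
G1 X42.24 Y96.20
G1 X27.18 Y93.20
G1 X14.42 Y84.67
G1 X5.89 Y71.91
G1 X2.89 Y56.85
G1 X5.89 Y41.79
G1 X14.42 Y29.03
G1 X27.18 Y20.50
G1 X42.24 Y17.50
G1 X57.30 Y20.50
G1 X70.06 Y29.03
G1 X78.59 Y41.79
G1 X81.59 Y56.85
M5
G0 X60.98 Y145.14
M3 S848
G1 X153.71 Y145.14 F1123
G1 X153.71 Y79.84
G1 X60.98 Y79.84
G1 X60.98 Y145.14
M5
G0 X193.50 Y122.01
M3 S848
G1 X162.20 Y9.78 F1123
M5
G0 X123.84 Y147.44
M3 S241
G1 X170.71 Y89.81 F3593
G1 X113.08 Y42.94
G1 X66.21 Y100.57
G1 X123.84 Y147.44
M5
G0 X148.28 Y92.67
M3 S241
G1 X31.55 Y38.43 F3593
M5
G0 X0.00 Y0.00

1 u = 1 mm; y_m = 150.70 − y.

[1] `<polygon>` regular polygon, #000000→engrave S241 F3593: (99.00,82.05) → (101.59,53.18) → (83.02,30.93) → (54.15,28.34) → (31.90,46.91) → (29.31,75.78) → (47.88,98.03) → (76.75,100.62) → (99.00,82.05) (closed)

[2] `<circle>` circle, #000000→engrave S241 F3593: (81.59,56.85) → (78.59,71.91) → (70.06,84.67) → (57.30,93.20) → (42.24,96.20) → (27.18,93.20) → (14.42,84.67) → (5.89,71.91) → (2.89,56.85) → (5.89,41.79) → (14.42,29.03) → (27.18,20.50) → (42.24,17.50) → (57.30,20.50) → (70.06,29.03) → (78.59,41.79) → (81.59,56.85) (closed)

[3] `<rect>` rectangle, #ff8800→cut S848 F1123: (60.98,145.14) → (153.71,145.14) → (153.71,79.84) → (60.98,79.84) → (60.98,145.14) (closed)

[4] `<line>` line segment, #ff8800→cut S848 F1123: (193.50,122.01) → (162.20,9.78)

[5] `<polygon>` regular polygon, #000000→engrave S241 F3593: (123.84,147.44) → (170.71,89.81) → (113.08,42.94) → (66.21,100.57) → (123.84,147.44) (closed)

[6] `<polyline>` line segment, #000000→engrave S241 F3593: (148.28,92.67) → (31.55,38.43)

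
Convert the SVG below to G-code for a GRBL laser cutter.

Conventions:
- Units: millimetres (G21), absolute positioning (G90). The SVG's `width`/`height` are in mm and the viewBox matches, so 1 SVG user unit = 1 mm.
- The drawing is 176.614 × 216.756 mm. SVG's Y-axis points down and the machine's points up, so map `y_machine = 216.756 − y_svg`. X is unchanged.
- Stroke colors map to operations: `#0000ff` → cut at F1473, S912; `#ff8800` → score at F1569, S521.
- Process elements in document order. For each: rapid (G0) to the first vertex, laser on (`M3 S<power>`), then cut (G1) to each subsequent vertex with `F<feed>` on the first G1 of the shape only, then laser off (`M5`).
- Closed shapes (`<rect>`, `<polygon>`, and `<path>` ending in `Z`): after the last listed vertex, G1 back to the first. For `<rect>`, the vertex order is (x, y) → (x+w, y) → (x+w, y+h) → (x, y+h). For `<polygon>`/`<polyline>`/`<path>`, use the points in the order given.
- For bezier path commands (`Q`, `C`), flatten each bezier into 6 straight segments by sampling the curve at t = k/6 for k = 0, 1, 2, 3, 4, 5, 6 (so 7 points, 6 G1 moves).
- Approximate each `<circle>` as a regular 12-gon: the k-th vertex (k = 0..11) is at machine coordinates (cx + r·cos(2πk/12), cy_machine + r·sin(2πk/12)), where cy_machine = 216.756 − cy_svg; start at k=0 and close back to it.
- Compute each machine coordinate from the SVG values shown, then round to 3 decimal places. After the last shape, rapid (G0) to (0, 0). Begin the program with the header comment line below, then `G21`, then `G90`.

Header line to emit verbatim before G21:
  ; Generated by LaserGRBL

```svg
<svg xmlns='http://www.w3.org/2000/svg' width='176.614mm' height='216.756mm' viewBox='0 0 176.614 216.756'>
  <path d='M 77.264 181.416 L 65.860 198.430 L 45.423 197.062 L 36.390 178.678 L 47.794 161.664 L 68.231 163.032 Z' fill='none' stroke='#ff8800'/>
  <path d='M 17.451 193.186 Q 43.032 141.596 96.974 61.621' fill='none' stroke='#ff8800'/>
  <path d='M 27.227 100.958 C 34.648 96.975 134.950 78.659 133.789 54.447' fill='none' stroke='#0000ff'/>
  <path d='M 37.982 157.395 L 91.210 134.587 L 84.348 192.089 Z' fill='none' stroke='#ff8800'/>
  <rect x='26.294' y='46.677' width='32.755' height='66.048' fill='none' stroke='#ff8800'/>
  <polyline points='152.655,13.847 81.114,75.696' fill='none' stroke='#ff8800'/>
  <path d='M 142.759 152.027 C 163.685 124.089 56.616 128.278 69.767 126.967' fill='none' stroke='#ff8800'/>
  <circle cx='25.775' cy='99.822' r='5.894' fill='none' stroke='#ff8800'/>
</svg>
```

; Generated by LaserGRBL
G21
G90
G0 X77.264 Y35.340
M3 S521
G1 X65.860 Y18.326 F1569
G1 X45.423 Y19.694
G1 X36.390 Y38.078
G1 X47.794 Y55.092
G1 X68.231 Y53.724
G1 X77.264 Y35.340
M5
G0 X17.451 Y23.570
M3 S521
G1 X26.766 Y41.555 F1569
G1 X37.656 Y61.117
G1 X50.122 Y82.256
G1 X64.164 Y104.972
G1 X79.781 Y129.265
G1 X96.974 Y155.135
M5
G0 X27.227 Y115.798
M3 S912
G1 X37.778 Y118.945 F1473
G1 X58.410 Y124.246
G1 X83.726 Y131.468
G1 X108.327 Y140.375
G1 X126.814 Y150.733
G1 X133.789 Y162.309
M5
G0 X37.982 Y59.361
M3 S521
G1 X91.210 Y82.169 F1569
G1 X84.348 Y24.667
G1 X37.982 Y59.361
M5
G0 X26.294 Y170.079
M3 S521
G1 X59.049 Y170.079 F1569
G1 X59.049 Y104.031
G1 X26.294 Y104.031
G1 X26.294 Y170.079
M5
G0 X152.655 Y202.909
M3 S521
G1 X81.114 Y141.060 F1569
M5
G0 X142.759 Y64.729
M3 S521
G1 X143.705 Y76.195 F1569
G1 X130.213 Y83.352
G1 X109.179 Y87.244
G1 X87.496 Y88.918
G1 X72.061 Y89.418
G1 X69.767 Y89.789
M5
G0 X31.669 Y116.934
M3 S521
G1 X30.879 Y119.881 F1569
G1 X28.722 Y122.038
G1 X25.775 Y122.828
G1 X22.828 Y122.038
G1 X20.671 Y119.881
G1 X19.881 Y116.934
G1 X20.671 Y113.987
G1 X22.828 Y111.830
G1 X25.775 Y111.040
G1 X28.722 Y111.830
G1 X30.879 Y113.987
G1 X31.669 Y116.934
M5
G0 X0.000 Y0.000

viewBox `0 0 176.614 216.756` with mm width/height → 1 unit = 1 mm. Flip: y_m = 216.756 − y_svg.

**Shape 1** — `<path>` regular polygon, stroke `#ff8800` → score (S521, F1569). Machine vertices: (77.264,35.340) → (65.860,18.326) → (45.423,19.694) → (36.390,38.078) → (47.794,55.092) → (68.231,53.724) → (77.264,35.340). Closed: final G1 returns to the first vertex.

**Shape 2** — `<path>` quadratic bezier, stroke `#ff8800` → score (S521, F1569). Control points (SVG): P0=(17.451,193.186), P1=(43.032,141.596), P2=(96.974,61.621); sampled at t=k/6. Machine vertices: (17.451,23.570) → (26.766,41.555) → (37.656,61.117) → (50.122,82.256) → (64.164,104.972) → (79.781,129.265) → (96.974,155.135). Open path.

**Shape 3** — `<path>` cubic bezier, stroke `#0000ff` → cut (S912, F1473). Control points (SVG): P0=(27.227,100.958), P1=(34.648,96.975), P2=(134.950,78.659), P3=(133.789,54.447); sampled at t=k/6. Machine vertices: (27.227,115.798) → (37.778,118.945) → (58.410,124.246) → (83.726,131.468) → (108.327,140.375) → (126.814,150.733) → (133.789,162.309). Open path.

**Shape 4** — `<path>` regular polygon, stroke `#ff8800` → score (S521, F1569). Machine vertices: (37.982,59.361) → (91.210,82.169) → (84.348,24.667) → (37.982,59.361). Closed: final G1 returns to the first vertex.

**Shape 5** — `<rect>` rectangle, stroke `#ff8800` → score (S521, F1569). Machine vertices: (26.294,170.079) → (59.049,170.079) → (59.049,104.031) → (26.294,104.031) → (26.294,170.079). Closed: final G1 returns to the first vertex.

**Shape 6** — `<polyline>` line segment, stroke `#ff8800` → score (S521, F1569). Machine vertices: (152.655,202.909) → (81.114,141.060). Open path.

**Shape 7** — `<path>` cubic bezier, stroke `#ff8800` → score (S521, F1569). Control points (SVG): P0=(142.759,152.027), P1=(163.685,124.089), P2=(56.616,128.278), P3=(69.767,126.967); sampled at t=k/6. Machine vertices: (142.759,64.729) → (143.705,76.195) → (130.213,83.352) → (109.179,87.244) → (87.496,88.918) → (72.061,89.418) → (69.767,89.789). Open path.

**Shape 8** — `<circle>` circle, stroke `#ff8800` → score (S521, F1569). Machine vertices: (31.669,116.934) → (30.879,119.881) → (28.722,122.038) → (25.775,122.828) → (22.828,122.038) → (20.671,119.881) → (19.881,116.934) → (20.671,113.987) → (22.828,111.830) → (25.775,111.040) → (28.722,111.830) → (30.879,113.987) → (31.669,116.934). Closed: final G1 returns to the first vertex.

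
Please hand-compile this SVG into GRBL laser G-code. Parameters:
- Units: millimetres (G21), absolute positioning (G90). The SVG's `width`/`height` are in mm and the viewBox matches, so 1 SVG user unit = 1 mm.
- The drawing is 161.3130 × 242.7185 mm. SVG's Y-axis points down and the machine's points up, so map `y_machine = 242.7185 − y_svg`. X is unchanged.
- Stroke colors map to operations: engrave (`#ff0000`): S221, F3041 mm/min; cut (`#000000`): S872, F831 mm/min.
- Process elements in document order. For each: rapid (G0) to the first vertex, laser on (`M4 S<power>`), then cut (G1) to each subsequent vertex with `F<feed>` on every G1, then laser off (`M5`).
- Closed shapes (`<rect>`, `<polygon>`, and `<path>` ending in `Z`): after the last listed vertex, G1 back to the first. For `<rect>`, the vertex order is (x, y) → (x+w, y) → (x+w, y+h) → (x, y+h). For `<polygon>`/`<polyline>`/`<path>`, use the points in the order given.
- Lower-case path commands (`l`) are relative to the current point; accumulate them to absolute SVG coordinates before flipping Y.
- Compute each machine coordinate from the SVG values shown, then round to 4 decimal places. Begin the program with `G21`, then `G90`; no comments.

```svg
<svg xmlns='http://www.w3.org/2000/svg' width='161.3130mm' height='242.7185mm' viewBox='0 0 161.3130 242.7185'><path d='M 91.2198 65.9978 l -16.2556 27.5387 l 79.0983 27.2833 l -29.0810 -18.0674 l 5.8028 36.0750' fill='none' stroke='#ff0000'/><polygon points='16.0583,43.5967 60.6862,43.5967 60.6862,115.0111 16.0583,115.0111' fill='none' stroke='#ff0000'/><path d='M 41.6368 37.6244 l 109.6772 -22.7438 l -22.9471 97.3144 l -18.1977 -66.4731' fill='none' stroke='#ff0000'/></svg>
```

Since the viewBox matches the mm dimensions, user units are millimetres directly. The only transform is the Y-flip y_m = 242.7185 − y_svg.

Shape 1 is a open polyline drawn with `<path>`. Its stroke #ff0000 means engrave at S221, F3041. After flipping Y the toolpath is (91.2198,176.7207) → (74.9642,149.1820) → (154.0625,121.8987) → (124.9815,139.9661) → (130.7843,103.8911).

Shape 2 is a rectangle drawn with `<polygon>`. Its stroke #ff0000 means engrave at S221, F3041. After flipping Y the toolpath is (16.0583,199.1218) → (60.6862,199.1218) → (60.6862,127.7074) → (16.0583,127.7074) → (16.0583,199.1218), returning to the start.

Shape 3 is a open polyline drawn with `<path>`. Its stroke #ff0000 means engrave at S221, F3041. After flipping Y the toolpath is (41.6368,205.0941) → (151.3140,227.8379) → (128.3669,130.5235) → (110.1692,196.9966).

G21
G90
G0 X91.2198 Y176.7207
M4 S221
G1 X74.9642 Y149.1820 F3041
G1 X154.0625 Y121.8987 F3041
G1 X124.9815 Y139.9661 F3041
G1 X130.7843 Y103.8911 F3041
M5
G0 X16.0583 Y199.1218
M4 S221
G1 X60.6862 Y199.1218 F3041
G1 X60.6862 Y127.7074 F3041
G1 X16.0583 Y127.7074 F3041
G1 X16.0583 Y199.1218 F3041
M5
G0 X41.6368 Y205.0941
M4 S221
G1 X151.3140 Y227.8379 F3041
G1 X128.3669 Y130.5235 F3041
G1 X110.1692 Y196.9966 F3041
M5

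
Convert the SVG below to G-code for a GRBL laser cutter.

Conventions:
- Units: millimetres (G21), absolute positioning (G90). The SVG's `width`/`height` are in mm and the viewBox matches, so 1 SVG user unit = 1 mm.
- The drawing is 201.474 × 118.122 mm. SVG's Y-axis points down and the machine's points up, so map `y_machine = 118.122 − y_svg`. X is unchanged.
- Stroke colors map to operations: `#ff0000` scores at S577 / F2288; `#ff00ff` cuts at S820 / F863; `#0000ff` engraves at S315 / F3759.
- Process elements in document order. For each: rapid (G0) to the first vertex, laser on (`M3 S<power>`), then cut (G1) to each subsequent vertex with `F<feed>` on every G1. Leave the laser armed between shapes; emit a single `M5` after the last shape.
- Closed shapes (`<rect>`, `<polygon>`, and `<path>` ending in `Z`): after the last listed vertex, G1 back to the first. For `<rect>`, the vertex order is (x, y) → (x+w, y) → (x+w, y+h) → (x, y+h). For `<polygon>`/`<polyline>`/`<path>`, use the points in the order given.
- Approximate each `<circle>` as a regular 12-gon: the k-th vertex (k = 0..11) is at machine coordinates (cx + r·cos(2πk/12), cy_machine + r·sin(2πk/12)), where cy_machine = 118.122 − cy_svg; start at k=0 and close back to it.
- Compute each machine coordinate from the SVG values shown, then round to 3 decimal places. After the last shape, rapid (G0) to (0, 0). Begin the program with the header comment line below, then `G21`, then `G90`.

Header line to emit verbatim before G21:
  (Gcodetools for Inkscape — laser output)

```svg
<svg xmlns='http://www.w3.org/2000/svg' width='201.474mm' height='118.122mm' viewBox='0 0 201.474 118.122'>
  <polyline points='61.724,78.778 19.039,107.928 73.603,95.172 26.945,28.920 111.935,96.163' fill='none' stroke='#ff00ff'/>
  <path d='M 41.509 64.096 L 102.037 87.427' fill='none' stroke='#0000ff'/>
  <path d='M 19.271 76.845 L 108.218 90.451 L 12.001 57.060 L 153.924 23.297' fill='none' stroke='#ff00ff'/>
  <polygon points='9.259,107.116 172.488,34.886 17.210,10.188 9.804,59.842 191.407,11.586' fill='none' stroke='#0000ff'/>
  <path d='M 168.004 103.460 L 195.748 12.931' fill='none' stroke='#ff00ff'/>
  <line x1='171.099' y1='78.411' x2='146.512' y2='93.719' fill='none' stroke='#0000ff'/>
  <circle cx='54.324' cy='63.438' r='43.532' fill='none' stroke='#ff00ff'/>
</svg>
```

(Gcodetools for Inkscape — laser output)
G21
G90
G0 X61.724 Y39.344
M3 S820
G1 X19.039 Y10.194 F863
G1 X73.603 Y22.950 F863
G1 X26.945 Y89.202 F863
G1 X111.935 Y21.959 F863
G0 X41.509 Y54.026
M3 S315
G1 X102.037 Y30.695 F3759
G0 X19.271 Y41.277
M3 S820
G1 X108.218 Y27.671 F863
G1 X12.001 Y61.062 F863
G1 X153.924 Y94.825 F863
G0 X9.259 Y11.006
M3 S315
G1 X172.488 Y83.236 F3759
G1 X17.210 Y107.934 F3759
G1 X9.804 Y58.280 F3759
G1 X191.407 Y106.536 F3759
G1 X9.259 Y11.006 F3759
G0 X168.004 Y14.662
M3 S820
G1 X195.748 Y105.191 F863
G0 X171.099 Y39.711
M3 S315
G1 X146.512 Y24.403 F3759
G0 X97.856 Y54.684
M3 S820
G1 X92.024 Y76.450 F863
G1 X76.090 Y92.384 F863
G1 X54.324 Y98.216 F863
G1 X32.558 Y92.384 F863
G1 X16.624 Y76.450 F863
G1 X10.792 Y54.684 F863
G1 X16.624 Y32.918 F863
G1 X32.558 Y16.984 F863
G1 X54.324 Y11.152 F863
G1 X76.090 Y16.984 F863
G1 X92.024 Y32.918 F863
G1 X97.856 Y54.684 F863
M5
G0 X0.000 Y0.000

viewBox `0 0 201.474 118.122` with mm width/height → 1 unit = 1 mm. Flip: y_m = 118.122 − y_svg.

**Shape 1** — `<polyline>` open polyline, stroke `#ff00ff` → cut (S820, F863). Machine vertices: (61.724,39.344) → (19.039,10.194) → (73.603,22.950) → (26.945,89.202) → (111.935,21.959). Open path.

**Shape 2** — `<path>` line segment, stroke `#0000ff` → engrave (S315, F3759). Machine vertices: (41.509,54.026) → (102.037,30.695). Open path.

**Shape 3** — `<path>` open polyline, stroke `#ff00ff` → cut (S820, F863). Machine vertices: (19.271,41.277) → (108.218,27.671) → (12.001,61.062) → (153.924,94.825). Open path.

**Shape 4** — `<polygon>` closed polygon, stroke `#0000ff` → engrave (S315, F3759). Machine vertices: (9.259,11.006) → (172.488,83.236) → (17.210,107.934) → (9.804,58.280) → (191.407,106.536) → (9.259,11.006). Closed: final G1 returns to the first vertex.

**Shape 5** — `<path>` line segment, stroke `#ff00ff` → cut (S820, F863). Machine vertices: (168.004,14.662) → (195.748,105.191). Open path.

**Shape 6** — `<line>` line segment, stroke `#0000ff` → engrave (S315, F3759). Machine vertices: (171.099,39.711) → (146.512,24.403). Open path.

**Shape 7** — `<circle>` circle, stroke `#ff00ff` → cut (S820, F863). Machine vertices: (97.856,54.684) → (92.024,76.450) → (76.090,92.384) → (54.324,98.216) → (32.558,92.384) → (16.624,76.450) → (10.792,54.684) → (16.624,32.918) → (32.558,16.984) → (54.324,11.152) → (76.090,16.984) → (92.024,32.918) → (97.856,54.684). Closed: final G1 returns to the first vertex.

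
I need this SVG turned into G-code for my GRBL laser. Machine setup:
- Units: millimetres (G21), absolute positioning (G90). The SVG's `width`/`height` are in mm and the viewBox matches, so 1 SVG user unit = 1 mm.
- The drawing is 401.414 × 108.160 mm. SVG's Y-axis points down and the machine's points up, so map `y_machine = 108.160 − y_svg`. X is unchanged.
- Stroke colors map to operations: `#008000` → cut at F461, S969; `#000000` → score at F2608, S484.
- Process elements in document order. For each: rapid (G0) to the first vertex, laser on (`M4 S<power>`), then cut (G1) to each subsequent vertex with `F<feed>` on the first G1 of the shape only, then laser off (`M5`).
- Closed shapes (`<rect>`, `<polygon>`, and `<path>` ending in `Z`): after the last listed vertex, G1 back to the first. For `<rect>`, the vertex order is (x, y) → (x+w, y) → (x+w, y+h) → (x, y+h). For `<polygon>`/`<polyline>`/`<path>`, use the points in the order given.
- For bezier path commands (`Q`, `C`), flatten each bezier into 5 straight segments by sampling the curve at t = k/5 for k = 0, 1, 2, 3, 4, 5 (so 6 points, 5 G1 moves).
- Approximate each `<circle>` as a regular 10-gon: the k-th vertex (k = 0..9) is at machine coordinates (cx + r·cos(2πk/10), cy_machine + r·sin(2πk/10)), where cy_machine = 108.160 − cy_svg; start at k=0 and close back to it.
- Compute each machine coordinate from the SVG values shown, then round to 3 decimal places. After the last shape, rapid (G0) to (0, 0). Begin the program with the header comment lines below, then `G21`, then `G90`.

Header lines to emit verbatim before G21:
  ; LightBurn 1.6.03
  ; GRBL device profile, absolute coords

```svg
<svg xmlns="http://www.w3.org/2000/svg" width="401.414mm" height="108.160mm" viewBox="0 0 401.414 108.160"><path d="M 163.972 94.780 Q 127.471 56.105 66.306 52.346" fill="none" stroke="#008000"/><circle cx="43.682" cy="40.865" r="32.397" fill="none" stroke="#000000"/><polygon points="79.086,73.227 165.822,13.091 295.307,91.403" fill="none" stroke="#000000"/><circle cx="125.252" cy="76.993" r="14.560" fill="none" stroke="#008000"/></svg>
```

viewBox `0 0 401.414 108.160` with mm width/height → 1 unit = 1 mm. Flip: y_m = 108.160 − y_svg.

**Shape 1** — `<path>` quadratic bezier, stroke `#008000` → cut (S969, F461). Control points (SVG): P0=(163.972,94.780), P1=(127.471,56.105), P2=(66.306,52.346); sampled at t=k/5. Machine vertices: (163.972,13.380) → (148.385,27.453) → (130.825,38.733) → (111.292,47.220) → (89.785,52.914) → (66.306,55.814). Open path.

**Shape 2** — `<circle>` circle, stroke `#000000` → score (S484, F2608). Machine vertices: (76.079,67.295) → (69.892,86.337) → (53.693,98.106) → (33.671,98.106) → (17.472,86.337) → (11.285,67.295) → (17.472,48.253) → (33.671,36.484) → (53.693,36.484) → (69.892,48.253) → (76.079,67.295). Closed: final G1 returns to the first vertex.

**Shape 3** — `<polygon>` closed polygon, stroke `#000000` → score (S484, F2608). Machine vertices: (79.086,34.933) → (165.822,95.069) → (295.307,16.757) → (79.086,34.933). Closed: final G1 returns to the first vertex.

**Shape 4** — `<circle>` circle, stroke `#008000` → cut (S969, F461). Machine vertices: (139.812,31.167) → (137.031,39.725) → (129.751,45.014) → (120.753,45.014) → (113.473,39.725) → (110.692,31.167) → (113.473,22.609) → (120.753,17.320) → (129.751,17.320) → (137.031,22.609) → (139.812,31.167). Closed: final G1 returns to the first vertex.

; LightBurn 1.6.03
; GRBL device profile, absolute coords
G21
G90
G0 X163.972 Y13.380
M4 S969
G1 X148.385 Y27.453 F461
G1 X130.825 Y38.733
G1 X111.292 Y47.220
G1 X89.785 Y52.914
G1 X66.306 Y55.814
M5
G0 X76.079 Y67.295
M4 S484
G1 X69.892 Y86.337 F2608
G1 X53.693 Y98.106
G1 X33.671 Y98.106
G1 X17.472 Y86.337
G1 X11.285 Y67.295
G1 X17.472 Y48.253
G1 X33.671 Y36.484
G1 X53.693 Y36.484
G1 X69.892 Y48.253
G1 X76.079 Y67.295
M5
G0 X79.086 Y34.933
M4 S484
G1 X165.822 Y95.069 F2608
G1 X295.307 Y16.757
G1 X79.086 Y34.933
M5
G0 X139.812 Y31.167
M4 S969
G1 X137.031 Y39.725 F461
G1 X129.751 Y45.014
G1 X120.753 Y45.014
G1 X113.473 Y39.725
G1 X110.692 Y31.167
G1 X113.473 Y22.609
G1 X120.753 Y17.320
G1 X129.751 Y17.320
G1 X137.031 Y22.609
G1 X139.812 Y31.167
M5
G0 X0.000 Y0.000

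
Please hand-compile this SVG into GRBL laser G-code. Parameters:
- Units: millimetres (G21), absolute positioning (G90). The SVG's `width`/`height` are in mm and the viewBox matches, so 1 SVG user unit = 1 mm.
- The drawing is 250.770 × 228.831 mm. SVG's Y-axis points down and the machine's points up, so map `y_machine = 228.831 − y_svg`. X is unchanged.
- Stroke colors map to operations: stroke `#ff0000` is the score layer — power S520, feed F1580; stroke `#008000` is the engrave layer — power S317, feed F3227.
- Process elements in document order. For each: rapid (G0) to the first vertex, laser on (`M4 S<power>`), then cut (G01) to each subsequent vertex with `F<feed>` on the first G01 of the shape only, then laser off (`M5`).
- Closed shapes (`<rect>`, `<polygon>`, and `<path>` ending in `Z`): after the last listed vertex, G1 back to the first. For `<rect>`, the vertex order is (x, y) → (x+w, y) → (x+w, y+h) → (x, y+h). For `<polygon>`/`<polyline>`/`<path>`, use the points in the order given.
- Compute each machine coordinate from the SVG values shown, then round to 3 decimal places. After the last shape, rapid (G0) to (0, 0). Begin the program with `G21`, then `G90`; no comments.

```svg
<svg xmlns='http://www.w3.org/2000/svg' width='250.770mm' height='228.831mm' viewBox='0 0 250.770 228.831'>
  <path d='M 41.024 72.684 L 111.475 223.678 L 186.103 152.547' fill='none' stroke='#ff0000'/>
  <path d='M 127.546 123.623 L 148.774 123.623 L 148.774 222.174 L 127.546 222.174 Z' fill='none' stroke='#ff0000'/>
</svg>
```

1 u = 1 mm; y_m = 228.831 − y.

[1] `<path>` open polyline, #ff0000→score S520 F1580: (41.024,156.147) → (111.475,5.153) → (186.103,76.284)

[2] `<path>` rectangle, #ff0000→score S520 F1580: (127.546,105.208) → (148.774,105.208) → (148.774,6.657) → (127.546,6.657) → (127.546,105.208) (closed)

G21
G90
G0 X41.024 Y156.147
M4 S520
G01 X111.475 Y5.153 F1580
G01 X186.103 Y76.284
M5
G0 X127.546 Y105.208
M4 S520
G01 X148.774 Y105.208 F1580
G01 X148.774 Y6.657
G01 X127.546 Y6.657
G01 X127.546 Y105.208
M5
G0 X0.000 Y0.000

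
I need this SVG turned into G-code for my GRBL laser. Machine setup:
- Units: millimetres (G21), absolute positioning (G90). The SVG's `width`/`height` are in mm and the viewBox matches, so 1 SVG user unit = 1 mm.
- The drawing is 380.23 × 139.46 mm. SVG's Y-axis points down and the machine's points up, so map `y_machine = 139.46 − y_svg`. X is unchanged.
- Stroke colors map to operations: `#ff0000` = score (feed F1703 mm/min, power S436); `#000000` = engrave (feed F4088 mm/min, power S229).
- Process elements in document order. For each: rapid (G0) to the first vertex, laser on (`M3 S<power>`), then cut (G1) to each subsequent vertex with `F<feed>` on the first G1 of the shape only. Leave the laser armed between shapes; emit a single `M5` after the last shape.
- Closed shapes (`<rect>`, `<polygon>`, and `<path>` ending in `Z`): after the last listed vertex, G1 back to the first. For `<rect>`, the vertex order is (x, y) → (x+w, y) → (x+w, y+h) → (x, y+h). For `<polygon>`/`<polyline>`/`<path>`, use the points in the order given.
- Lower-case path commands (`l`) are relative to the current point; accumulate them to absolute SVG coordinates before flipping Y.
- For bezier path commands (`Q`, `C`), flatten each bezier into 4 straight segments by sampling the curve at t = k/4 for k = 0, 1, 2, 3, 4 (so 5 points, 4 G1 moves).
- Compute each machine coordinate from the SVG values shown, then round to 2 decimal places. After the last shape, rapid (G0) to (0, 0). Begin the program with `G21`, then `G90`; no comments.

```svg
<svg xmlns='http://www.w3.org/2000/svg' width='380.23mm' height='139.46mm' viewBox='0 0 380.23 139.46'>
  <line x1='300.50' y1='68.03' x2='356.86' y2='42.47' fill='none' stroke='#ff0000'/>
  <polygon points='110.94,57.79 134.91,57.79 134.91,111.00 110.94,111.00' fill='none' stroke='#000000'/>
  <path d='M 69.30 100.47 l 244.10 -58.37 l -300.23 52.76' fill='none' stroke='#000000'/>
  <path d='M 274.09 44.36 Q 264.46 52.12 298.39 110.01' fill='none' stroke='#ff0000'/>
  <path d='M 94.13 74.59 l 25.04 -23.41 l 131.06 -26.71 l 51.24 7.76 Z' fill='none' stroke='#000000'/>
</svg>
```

G21
G90
G0 X300.50 Y71.43
M3 S436
G1 X356.86 Y96.99 F1703
G0 X110.94 Y81.67
M3 S229
G1 X134.91 Y81.67 F4088
G1 X134.91 Y28.46
G1 X110.94 Y28.46
G1 X110.94 Y81.67
G0 X69.30 Y38.99
M3 S229
G1 X313.40 Y97.36 F4088
G1 X13.17 Y44.60
G0 X274.09 Y95.10
M3 S436
G1 X272.00 Y88.09 F1703
G1 X275.35 Y74.81
G1 X284.15 Y55.26
G1 X298.39 Y29.45
G0 X94.13 Y64.87
M3 S229
G1 X119.17 Y88.28 F4088
G1 X250.23 Y114.99
G1 X301.47 Y107.23
G1 X94.13 Y64.87
M5
G0 X0.00 Y0.00

Since the viewBox matches the mm dimensions, user units are millimetres directly. The only transform is the Y-flip y_m = 139.46 − y_svg.

Shape 1 is a line segment drawn with `<line>`. Its stroke #ff0000 means score at S436, F1703. After flipping Y the toolpath is (300.50,71.43) → (356.86,96.99).

Shape 2 is a rectangle drawn with `<polygon>`. Its stroke #000000 means engrave at S229, F4088. After flipping Y the toolpath is (110.94,81.67) → (134.91,81.67) → (134.91,28.46) → (110.94,28.46) → (110.94,81.67), returning to the start.

Shape 3 is a open polyline drawn with `<path>`. Its stroke #000000 means engrave at S229, F4088. After flipping Y the toolpath is (69.30,38.99) → (313.40,97.36) → (13.17,44.60).

Shape 4 is a quadratic bezier drawn with `<path>`. Its stroke #ff0000 means score at S436, F1703. After flipping Y the toolpath is (274.09,95.10) → (272.00,88.09) → (275.35,74.81) → (284.15,55.26) → (298.39,29.45).

Shape 5 is a closed polygon drawn with `<path>`. Its stroke #000000 means engrave at S229, F4088. After flipping Y the toolpath is (94.13,64.87) → (119.17,88.28) → (250.23,114.99) → (301.47,107.23) → (94.13,64.87), returning to the start.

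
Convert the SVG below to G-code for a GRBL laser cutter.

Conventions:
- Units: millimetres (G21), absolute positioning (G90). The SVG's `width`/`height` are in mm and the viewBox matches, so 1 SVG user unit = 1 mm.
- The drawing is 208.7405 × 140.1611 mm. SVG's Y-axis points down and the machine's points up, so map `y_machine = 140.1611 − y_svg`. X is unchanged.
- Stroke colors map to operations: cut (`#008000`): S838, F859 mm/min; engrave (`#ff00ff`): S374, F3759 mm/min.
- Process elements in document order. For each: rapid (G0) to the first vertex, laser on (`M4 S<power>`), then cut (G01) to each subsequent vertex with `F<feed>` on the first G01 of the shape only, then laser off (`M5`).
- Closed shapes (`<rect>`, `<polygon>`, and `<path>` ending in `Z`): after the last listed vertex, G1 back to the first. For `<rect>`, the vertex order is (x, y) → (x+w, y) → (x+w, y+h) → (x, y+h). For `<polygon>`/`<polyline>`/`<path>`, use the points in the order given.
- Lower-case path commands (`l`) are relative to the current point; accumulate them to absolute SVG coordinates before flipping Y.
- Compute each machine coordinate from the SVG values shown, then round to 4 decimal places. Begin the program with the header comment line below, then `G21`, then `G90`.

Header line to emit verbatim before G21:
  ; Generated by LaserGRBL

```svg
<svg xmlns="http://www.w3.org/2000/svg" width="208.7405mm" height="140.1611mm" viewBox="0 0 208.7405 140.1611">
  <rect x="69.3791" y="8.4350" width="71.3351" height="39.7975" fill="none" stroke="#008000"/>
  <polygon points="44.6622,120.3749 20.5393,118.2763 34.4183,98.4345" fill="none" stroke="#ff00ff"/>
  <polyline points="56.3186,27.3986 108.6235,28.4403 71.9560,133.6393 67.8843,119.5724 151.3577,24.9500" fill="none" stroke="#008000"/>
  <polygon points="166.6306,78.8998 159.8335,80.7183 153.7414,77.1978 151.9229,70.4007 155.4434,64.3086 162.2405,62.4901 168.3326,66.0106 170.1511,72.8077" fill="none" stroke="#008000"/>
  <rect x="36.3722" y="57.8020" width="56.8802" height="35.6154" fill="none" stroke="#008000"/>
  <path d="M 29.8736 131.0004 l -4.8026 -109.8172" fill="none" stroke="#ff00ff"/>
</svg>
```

1 u = 1 mm; y_m = 140.1611 − y.

[1] `<rect>` rectangle, #008000→cut S838 F859: (69.3791,131.7261) → (140.7142,131.7261) → (140.7142,91.9286) → (69.3791,91.9286) → (69.3791,131.7261) (closed)

[2] `<polygon>` regular polygon, #ff00ff→engrave S374 F3759: (44.6622,19.7862) → (20.5393,21.8848) → (34.4183,41.7266) → (44.6622,19.7862) (closed)

[3] `<polyline>` open polyline, #008000→cut S838 F859: (56.3186,112.7625) → (108.6235,111.7208) → (71.9560,6.5218) → (67.8843,20.5887) → (151.3577,115.2111)

[4] `<polygon>` regular polygon, #008000→cut S838 F859: (166.6306,61.2613) → (159.8335,59.4428) → (153.7414,62.9633) → (151.9229,69.7604) → (155.4434,75.8525) → (162.2405,77.6710) → (168.3326,74.1505) → (170.1511,67.3534) → (166.6306,61.2613) (closed)

[5] `<rect>` rectangle, #008000→cut S838 F859: (36.3722,82.3591) → (93.2524,82.3591) → (93.2524,46.7437) → (36.3722,46.7437) → (36.3722,82.3591) (closed)

[6] `<path>` line segment, #ff00ff→engrave S374 F3759: (29.8736,9.1607) → (25.0710,118.9779)

; Generated by LaserGRBL
G21
G90
G0 X69.3791 Y131.7261
M4 S838
G01 X140.7142 Y131.7261 F859
G01 X140.7142 Y91.9286
G01 X69.3791 Y91.9286
G01 X69.3791 Y131.7261
M5
G0 X44.6622 Y19.7862
M4 S374
G01 X20.5393 Y21.8848 F3759
G01 X34.4183 Y41.7266
G01 X44.6622 Y19.7862
M5
G0 X56.3186 Y112.7625
M4 S838
G01 X108.6235 Y111.7208 F859
G01 X71.9560 Y6.5218
G01 X67.8843 Y20.5887
G01 X151.3577 Y115.2111
M5
G0 X166.6306 Y61.2613
M4 S838
G01 X159.8335 Y59.4428 F859
G01 X153.7414 Y62.9633
G01 X151.9229 Y69.7604
G01 X155.4434 Y75.8525
G01 X162.2405 Y77.6710
G01 X168.3326 Y74.1505
G01 X170.1511 Y67.3534
G01 X166.6306 Y61.2613
M5
G0 X36.3722 Y82.3591
M4 S838
G01 X93.2524 Y82.3591 F859
G01 X93.2524 Y46.7437
G01 X36.3722 Y46.7437
G01 X36.3722 Y82.3591
M5
G0 X29.8736 Y9.1607
M4 S374
G01 X25.0710 Y118.9779 F3759
M5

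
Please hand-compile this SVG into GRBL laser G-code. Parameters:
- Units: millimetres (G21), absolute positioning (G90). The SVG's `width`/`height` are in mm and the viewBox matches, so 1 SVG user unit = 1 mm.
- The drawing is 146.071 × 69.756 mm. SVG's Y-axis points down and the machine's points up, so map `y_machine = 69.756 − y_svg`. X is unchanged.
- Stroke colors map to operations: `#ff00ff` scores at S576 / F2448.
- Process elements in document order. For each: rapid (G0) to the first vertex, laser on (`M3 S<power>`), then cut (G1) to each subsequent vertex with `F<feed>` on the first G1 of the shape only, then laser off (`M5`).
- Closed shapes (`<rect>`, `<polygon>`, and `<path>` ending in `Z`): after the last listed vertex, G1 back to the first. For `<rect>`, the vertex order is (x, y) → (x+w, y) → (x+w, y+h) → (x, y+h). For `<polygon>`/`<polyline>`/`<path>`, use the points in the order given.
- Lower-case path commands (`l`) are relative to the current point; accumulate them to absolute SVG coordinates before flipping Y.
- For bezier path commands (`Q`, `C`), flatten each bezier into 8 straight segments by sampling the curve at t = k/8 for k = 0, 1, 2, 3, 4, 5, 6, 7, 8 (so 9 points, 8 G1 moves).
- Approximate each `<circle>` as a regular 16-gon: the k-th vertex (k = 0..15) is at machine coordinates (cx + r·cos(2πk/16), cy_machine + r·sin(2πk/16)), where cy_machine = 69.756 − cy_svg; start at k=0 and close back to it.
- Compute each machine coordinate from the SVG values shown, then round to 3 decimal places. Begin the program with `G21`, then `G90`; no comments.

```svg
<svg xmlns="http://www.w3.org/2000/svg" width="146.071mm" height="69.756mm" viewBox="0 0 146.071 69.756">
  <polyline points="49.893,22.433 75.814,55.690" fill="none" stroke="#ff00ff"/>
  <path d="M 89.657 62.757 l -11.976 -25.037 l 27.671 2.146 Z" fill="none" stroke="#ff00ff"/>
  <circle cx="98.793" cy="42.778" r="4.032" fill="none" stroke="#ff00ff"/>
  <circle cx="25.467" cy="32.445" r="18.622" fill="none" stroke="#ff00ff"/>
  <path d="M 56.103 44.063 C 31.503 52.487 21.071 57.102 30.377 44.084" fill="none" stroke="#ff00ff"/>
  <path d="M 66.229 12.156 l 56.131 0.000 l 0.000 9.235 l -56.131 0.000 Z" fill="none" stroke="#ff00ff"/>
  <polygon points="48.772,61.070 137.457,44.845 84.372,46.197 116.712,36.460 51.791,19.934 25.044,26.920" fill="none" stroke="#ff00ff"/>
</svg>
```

G21
G90
G0 X49.893 Y47.323
M3 S576
G1 X75.814 Y14.066 F2448
M5
G0 X89.657 Y6.999
M3 S576
G1 X77.681 Y32.036 F2448
G1 X105.352 Y29.890
G1 X89.657 Y6.999
M5
G0 X102.825 Y26.978
M3 S576
G1 X102.518 Y28.521 F2448
G1 X101.644 Y29.829
G1 X100.336 Y30.703
G1 X98.793 Y31.010
G1 X97.250 Y30.703
G1 X95.942 Y29.829
G1 X95.068 Y28.521
G1 X94.761 Y26.978
G1 X95.068 Y25.435
G1 X95.942 Y24.127
G1 X97.250 Y23.253
G1 X98.793 Y22.946
G1 X100.336 Y23.253
G1 X101.644 Y24.127
G1 X102.518 Y25.435
G1 X102.825 Y26.978
M5
G0 X44.089 Y37.311
M3 S576
G1 X42.671 Y44.437 F2448
G1 X38.635 Y50.479
G1 X32.593 Y54.515
G1 X25.467 Y55.933
G1 X18.341 Y54.515
G1 X12.299 Y50.479
G1 X8.263 Y44.437
G1 X6.845 Y37.311
G1 X8.263 Y30.185
G1 X12.299 Y24.143
G1 X18.341 Y20.107
G1 X25.467 Y18.689
G1 X32.593 Y20.107
G1 X38.635 Y24.143
G1 X42.671 Y30.185
G1 X44.089 Y37.311
M5
G0 X56.103 Y25.693
M3 S576
G1 X47.553 Y22.740 F2448
G1 X40.397 Y20.305
G1 X34.699 Y18.552
G1 X30.525 Y17.642
G1 X27.941 Y17.737
G1 X27.011 Y18.999
G1 X27.802 Y21.590
G1 X30.377 Y25.672
M5
G0 X66.229 Y57.600
M3 S576
G1 X122.360 Y57.600 F2448
G1 X122.360 Y48.365
G1 X66.229 Y48.365
G1 X66.229 Y57.600
M5
G0 X48.772 Y8.686
M3 S576
G1 X137.457 Y24.911 F2448
G1 X84.372 Y23.559
G1 X116.712 Y33.296
G1 X51.791 Y49.822
G1 X25.044 Y42.836
G1 X48.772 Y8.686
M5

1 u = 1 mm; y_m = 69.756 − y.

[1] `<polyline>` line segment, #ff00ff→score S576 F2448: (49.893,47.323) → (75.814,14.066)

[2] `<path>` regular polygon, #ff00ff→score S576 F2448: (89.657,6.999) → (77.681,32.036) → (105.352,29.890) → (89.657,6.999) (closed)

[3] `<circle>` circle, #ff00ff→score S576 F2448: (102.825,26.978) → (102.518,28.521) → (101.644,29.829) → (100.336,30.703) → (98.793,31.010) → (97.250,30.703) → (95.942,29.829) → (95.068,28.521) → (94.761,26.978) → (95.068,25.435) → (95.942,24.127) → (97.250,23.253) → (98.793,22.946) → (100.336,23.253) → (101.644,24.127) → (102.518,25.435) → (102.825,26.978) (closed)

[4] `<circle>` circle, #ff00ff→score S576 F2448: (44.089,37.311) → (42.671,44.437) → (38.635,50.479) → (32.593,54.515) → (25.467,55.933) → (18.341,54.515) → (12.299,50.479) → (8.263,44.437) → (6.845,37.311) → (8.263,30.185) → (12.299,24.143) → (18.341,20.107) → (25.467,18.689) → (32.593,20.107) → (38.635,24.143) → (42.671,30.185) → (44.089,37.311) (closed)

[5] `<path>` cubic bezier, #ff00ff→score S576 F2448: (56.103,25.693) → (47.553,22.740) → (40.397,20.305) → (34.699,18.552) → (30.525,17.642) → (27.941,17.737) → (27.011,18.999) → (27.802,21.590) → (30.377,25.672)

[6] `<path>` rectangle, #ff00ff→score S576 F2448: (66.229,57.600) → (122.360,57.600) → (122.360,48.365) → (66.229,48.365) → (66.229,57.600) (closed)

[7] `<polygon>` closed polygon, #ff00ff→score S576 F2448: (48.772,8.686) → (137.457,24.911) → (84.372,23.559) → (116.712,33.296) → (51.791,49.822) → (25.044,42.836) → (48.772,8.686) (closed)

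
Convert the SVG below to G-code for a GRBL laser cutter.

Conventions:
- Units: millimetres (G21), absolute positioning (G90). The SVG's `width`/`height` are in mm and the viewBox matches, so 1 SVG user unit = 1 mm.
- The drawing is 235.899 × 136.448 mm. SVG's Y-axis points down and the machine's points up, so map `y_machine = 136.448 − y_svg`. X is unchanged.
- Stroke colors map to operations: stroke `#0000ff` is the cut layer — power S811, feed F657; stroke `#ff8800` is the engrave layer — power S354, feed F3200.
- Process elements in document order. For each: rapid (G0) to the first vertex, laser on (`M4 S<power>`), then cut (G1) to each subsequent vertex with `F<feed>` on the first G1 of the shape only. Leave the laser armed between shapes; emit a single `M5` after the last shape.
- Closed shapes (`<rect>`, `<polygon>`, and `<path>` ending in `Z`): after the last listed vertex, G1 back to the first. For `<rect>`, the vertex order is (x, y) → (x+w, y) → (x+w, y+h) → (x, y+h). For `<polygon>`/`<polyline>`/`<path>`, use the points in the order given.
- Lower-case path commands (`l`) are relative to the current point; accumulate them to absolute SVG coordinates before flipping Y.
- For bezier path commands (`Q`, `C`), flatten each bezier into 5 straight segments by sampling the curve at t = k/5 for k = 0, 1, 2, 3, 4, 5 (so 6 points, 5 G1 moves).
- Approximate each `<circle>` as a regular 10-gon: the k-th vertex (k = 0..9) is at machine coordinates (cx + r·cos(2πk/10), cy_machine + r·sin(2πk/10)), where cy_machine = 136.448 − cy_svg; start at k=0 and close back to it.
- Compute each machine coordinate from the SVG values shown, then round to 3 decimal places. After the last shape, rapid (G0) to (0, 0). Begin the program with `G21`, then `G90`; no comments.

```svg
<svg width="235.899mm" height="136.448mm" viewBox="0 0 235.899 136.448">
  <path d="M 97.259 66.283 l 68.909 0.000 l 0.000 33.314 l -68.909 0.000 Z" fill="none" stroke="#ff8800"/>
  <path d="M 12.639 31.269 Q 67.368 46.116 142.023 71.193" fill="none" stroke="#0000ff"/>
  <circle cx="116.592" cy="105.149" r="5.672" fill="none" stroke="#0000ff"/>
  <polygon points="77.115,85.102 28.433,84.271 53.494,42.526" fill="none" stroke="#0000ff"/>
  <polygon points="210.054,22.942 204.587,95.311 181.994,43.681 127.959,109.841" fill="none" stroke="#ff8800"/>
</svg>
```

G21
G90
G0 X97.259 Y70.165
M4 S354
G1 X166.168 Y70.165 F3200
G1 X166.168 Y36.851
G1 X97.259 Y36.851
G1 X97.259 Y70.165
G0 X12.639 Y105.179
M4 S811
G1 X35.328 Y98.831 F657
G1 X59.610 Y91.665
G1 X85.487 Y83.680
G1 X112.958 Y74.877
G1 X142.023 Y65.255
G0 X122.264 Y31.299
M4 S811
G1 X121.181 Y34.633 F657
G1 X118.345 Y36.693
G1 X114.839 Y36.693
G1 X112.003 Y34.633
G1 X110.920 Y31.299
G1 X112.003 Y27.965
G1 X114.839 Y25.905
G1 X118.345 Y25.905
G1 X121.181 Y27.965
G1 X122.264 Y31.299
G0 X77.115 Y51.346
M4 S811
G1 X28.433 Y52.177 F657
G1 X53.494 Y93.922
G1 X77.115 Y51.346
G0 X210.054 Y113.506
M4 S354
G1 X204.587 Y41.137 F3200
G1 X181.994 Y92.767
G1 X127.959 Y26.607
G1 X210.054 Y113.506
M5
G0 X0.000 Y0.000

Since the viewBox matches the mm dimensions, user units are millimetres directly. The only transform is the Y-flip y_m = 136.448 − y_svg.

Shape 1 is a rectangle drawn with `<path>`. Its stroke #ff8800 means engrave at S354, F3200. After flipping Y the toolpath is (97.259,70.165) → (166.168,70.165) → (166.168,36.851) → (97.259,36.851) → (97.259,70.165), returning to the start.

Shape 2 is a quadratic bezier drawn with `<path>`. Its stroke #0000ff means cut at S811, F657. After flipping Y the toolpath is (12.639,105.179) → (35.328,98.831) → (59.610,91.665) → (85.487,83.680) → (112.958,74.877) → (142.023,65.255).

Shape 3 is a circle drawn with `<circle>`. Its stroke #0000ff means cut at S811, F657. After flipping Y the toolpath is (122.264,31.299) → (121.181,34.633) → (118.345,36.693) → (114.839,36.693) → (112.003,34.633) → (110.920,31.299) → (112.003,27.965) → (114.839,25.905) → (118.345,25.905) → (121.181,27.965) → (122.264,31.299), returning to the start.

Shape 4 is a regular polygon drawn with `<polygon>`. Its stroke #0000ff means cut at S811, F657. After flipping Y the toolpath is (77.115,51.346) → (28.433,52.177) → (53.494,93.922) → (77.115,51.346), returning to the start.

Shape 5 is a closed polygon drawn with `<polygon>`. Its stroke #ff8800 means engrave at S354, F3200. After flipping Y the toolpath is (210.054,113.506) → (204.587,41.137) → (181.994,92.767) → (127.959,26.607) → (210.054,113.506), returning to the start.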